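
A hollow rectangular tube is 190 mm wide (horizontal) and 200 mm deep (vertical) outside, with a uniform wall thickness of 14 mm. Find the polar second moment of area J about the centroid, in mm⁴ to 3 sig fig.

J ≈ 1.11 × 10⁸ mm⁴

Treat the section as a set of non-overlapping primitives; coordinates are from the bounding-box lower-left.
Outer rectangle: 190 × 200, A = 38 000 mm², y = 100 mm, Ī = 126 666 667 mm⁴.
Inner void (subtracted): 162 × 172, A = 27 864 mm², y = 100 mm, Ī = 68 694 048 mm⁴.
By symmetry the centroid is at mid-height, ȳ = 100 mm.
All pieces are centred on the centroidal x-axis, so I = ΣĪ (holes subtracted) = 57 972 619 mm⁴.
Repeating about the centroidal y-axis gives I_y = 53 378 099 mm⁴.
Polar second moment: J = I_x + I_y = 111 350 717 mm⁴.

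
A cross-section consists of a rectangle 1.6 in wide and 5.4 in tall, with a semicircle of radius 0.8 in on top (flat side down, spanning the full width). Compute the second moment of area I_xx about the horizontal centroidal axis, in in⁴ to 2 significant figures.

Split into non-overlapping primitives; take the origin at the lower-left of the bounding box.
Rectangular body: 1.6 × 5.4, A = 8.64 in², y = 2.7 in, Ī = 21 in⁴.
Semicircular cap: semicircle r = 0.8, A = 1.005 in², y = 5.74 in, Ī = 0.04496 in⁴.
Centroid: ȳ = ΣA·y / ΣA = 3.017 in.
Transfer each piece to the horizontal centroidal axis using Ī + A·d² with d = y − 3.017:
  rectangular body: d = -0.3168 in → contributes +21.86 in⁴
  semicircular cap: d = 2.723 in → contributes +7.498 in⁴
Total I = 29.36 in⁴.

I_xx ≈ 29 in⁴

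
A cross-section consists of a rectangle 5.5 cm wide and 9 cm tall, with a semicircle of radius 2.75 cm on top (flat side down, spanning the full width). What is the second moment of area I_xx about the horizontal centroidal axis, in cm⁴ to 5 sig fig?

Split into non-overlapping primitives; take the origin at the lower-left of the bounding box.
Rectangular body: 5.5 × 9, A = 49.5 cm², y = 4.5 cm, Ī = 334.125 cm⁴.
Semicircular cap: semicircle r = 2.75, A = 11.87915 cm², y = 10.16714 cm, Ī = 6.277155 cm⁴.
Centroid: ȳ = ΣA·y / ΣA = 5.596802 cm.
Transfer each piece to the horizontal centroidal axis using Ī + A·d² with d = y − 5.596802:
  rectangular body: d = -1.096802 cm → contributes +393.6722 cm⁴
  semicircular cap: d = 4.570335 cm → contributes +254.4083 cm⁴
Total I = 648.0805 cm⁴.

I_xx ≈ 648.08 cm⁴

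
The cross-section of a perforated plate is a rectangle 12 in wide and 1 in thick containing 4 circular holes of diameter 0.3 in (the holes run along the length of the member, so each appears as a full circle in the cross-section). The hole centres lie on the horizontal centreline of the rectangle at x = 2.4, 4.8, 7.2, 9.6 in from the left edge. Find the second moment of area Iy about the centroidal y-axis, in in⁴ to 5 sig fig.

Split into non-overlapping primitives; take the origin at the lower-left of the bounding box.
Plate: 12 × 1, A = 12 in², x = 6 in, Ī = 144 in⁴.
Hole 1 (subtracted): ⌀0.3, A = 0.07068583 in², x = 2.4 in, Ī = 0.0003976078 in⁴.
Hole 2 (subtracted): ⌀0.3, A = 0.07068583 in², x = 4.8 in, Ī = 0.0003976078 in⁴.
Hole 3 (subtracted): ⌀0.3, A = 0.07068583 in², x = 7.2 in, Ī = 0.0003976078 in⁴.
Hole 4 (subtracted): ⌀0.3, A = 0.07068583 in², x = 9.6 in, Ī = 0.0003976078 in⁴.
By symmetry the centroid is at mid-width, x̄ = 6 in.
Transfer each piece to the centroidal y-axis using Ī + A·d² with d = x − 6:
  plate: d = 0 in → contributes +144 in⁴
  hole 1: d = -3.6 in → contributes −0.916486 in⁴
  hole 2: d = -1.2 in → contributes −0.1021852 in⁴
  hole 3: d = 1.2 in → contributes −0.1021852 in⁴
  hole 4: d = 3.6 in → contributes −0.916486 in⁴
Total I = 141.9627 in⁴.

Iy ≈ 141.96 in⁴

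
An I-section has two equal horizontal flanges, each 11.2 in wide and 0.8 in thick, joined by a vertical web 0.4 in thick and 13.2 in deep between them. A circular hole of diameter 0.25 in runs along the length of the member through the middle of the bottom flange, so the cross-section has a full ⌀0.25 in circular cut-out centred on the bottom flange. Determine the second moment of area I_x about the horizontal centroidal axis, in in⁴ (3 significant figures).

I_x ≈ 953 in⁴

Treat the section as a set of non-overlapping primitives; coordinates are from the bounding-box lower-left.
Bottom flange: 11.2 × 0.8, A = 8.96 in², y = 0.4 in, Ī = 0.47787 in⁴.
Web: 0.4 × 13.2, A = 5.28 in², y = 7.4 in, Ī = 76.666 in⁴.
Top flange: 11.2 × 0.8, A = 8.96 in², y = 14.4 in, Ī = 0.47787 in⁴.
Hole (subtracted): ⌀0.25, A = 0.049087 in², y = 0.4 in, Ī = 0.00019175 in⁴.
Centroid: ȳ = ΣA·y / ΣA = 7.4148 in.
Transfer each piece to the horizontal centroidal axis using Ī + A·d² with d = y − 7.4148:
  bottom flange: d = -7.0148 in → contributes +441.38 in⁴
  web: d = -0.014842 in → contributes +76.667 in⁴
  top flange: d = 6.9852 in → contributes +437.66 in⁴
  hole: d = -7.0148 in → contributes −2.4157 in⁴
Total I = 953.29 in⁴.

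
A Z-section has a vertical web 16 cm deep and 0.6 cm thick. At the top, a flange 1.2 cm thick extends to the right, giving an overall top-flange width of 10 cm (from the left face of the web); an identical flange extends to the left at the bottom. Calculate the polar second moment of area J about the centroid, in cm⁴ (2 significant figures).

J ≈ 2200 cm⁴

Decompose the section into non-overlapping parts with the origin at the bottom-left of its bounding rectangle.
Web: 0.6 × 16, A = 9.6 cm², y = 8 cm, Ī = 204.8 cm⁴.
Top flange (beyond web): 9.4 × 1.2, A = 11.28 cm², y = 15.4 cm, Ī = 1.354 cm⁴.
Bottom flange (beyond web): 9.4 × 1.2, A = 11.28 cm², y = 0.6 cm, Ī = 1.354 cm⁴.
Centroid: ȳ = ΣA·y / ΣA = 8 cm.
Transfer each piece to the centroidal x-axis using Ī + A·d² with d = y − 8:
  web: d = 0 cm → contributes +204.8 cm⁴
  top flange (beyond web): d = 7.4 cm → contributes +619 cm⁴
  bottom flange (beyond web): d = -7.4 cm → contributes +619 cm⁴
Total I = 1 443 cm⁴.
For the y-axis: x̄ = 9.7 cm.
Repeating about the centroidal y-axis gives I_y = 730.4 cm⁴.
Polar second moment: J = I_x + I_y = 2 173 cm⁴.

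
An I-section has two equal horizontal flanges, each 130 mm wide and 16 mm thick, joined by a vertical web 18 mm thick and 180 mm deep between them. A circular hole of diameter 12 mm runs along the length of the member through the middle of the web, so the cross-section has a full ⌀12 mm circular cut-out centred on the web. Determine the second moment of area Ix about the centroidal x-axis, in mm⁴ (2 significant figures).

Decompose the section into non-overlapping parts with the origin at the bottom-left of its bounding rectangle.
Bottom flange: 130 × 16, A = 2 080 mm², y = 8 mm, Ī = 44 373 mm⁴.
Web: 18 × 180, A = 3 240 mm², y = 106 mm, Ī = 8 748 000 mm⁴.
Top flange: 130 × 16, A = 2 080 mm², y = 204 mm, Ī = 44 373 mm⁴.
Hole (subtracted): ⌀12, A = 113.1 mm², y = 106 mm, Ī = 1 018 mm⁴.
By symmetry the centroid is at mid-height, ȳ = 106 mm.
Transfer each piece to the centroidal x-axis using Ī + A·d² with d = y − 106:
  bottom flange: d = -98 mm → contributes +20 020 693 mm⁴
  web: d = 0 mm → contributes +8 748 000 mm⁴
  top flange: d = 98 mm → contributes +20 020 693 mm⁴
  hole: d = 0 mm → contributes −1 018 mm⁴
Total I = 48 788 369 mm⁴.

Ix ≈ 4.9 × 10⁷ mm⁴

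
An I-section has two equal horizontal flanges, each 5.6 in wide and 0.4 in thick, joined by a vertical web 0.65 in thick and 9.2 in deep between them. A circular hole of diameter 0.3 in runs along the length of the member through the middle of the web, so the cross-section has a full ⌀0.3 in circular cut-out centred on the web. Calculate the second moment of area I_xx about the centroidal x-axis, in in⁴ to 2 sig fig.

I_xx ≈ 150 in⁴

Decompose the section into non-overlapping parts with the origin at the bottom-left of its bounding rectangle.
Bottom flange: 5.6 × 0.4, A = 2.24 in², y = 0.2 in, Ī = 0.02987 in⁴.
Web: 0.65 × 9.2, A = 5.98 in², y = 5 in, Ī = 42.18 in⁴.
Top flange: 5.6 × 0.4, A = 2.24 in², y = 9.8 in, Ī = 0.02987 in⁴.
Hole (subtracted): ⌀0.3, A = 0.07069 in², y = 5 in, Ī = 0.0003976 in⁴.
By symmetry the centroid is at mid-height, ȳ = 5 in.
Transfer each piece to the centroidal x-axis using Ī + A·d² with d = y − 5:
  bottom flange: d = -4.8 in → contributes +51.64 in⁴
  web: d = 0 in → contributes +42.18 in⁴
  top flange: d = 4.8 in → contributes +51.64 in⁴
  hole: d = 0 in → contributes −0.0003976 in⁴
Total I = 145.5 in⁴.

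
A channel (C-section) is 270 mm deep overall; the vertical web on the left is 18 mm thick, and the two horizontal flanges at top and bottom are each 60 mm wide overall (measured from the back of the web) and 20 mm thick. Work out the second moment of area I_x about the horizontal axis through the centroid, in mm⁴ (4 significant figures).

I_x ≈ 5.583 × 10⁷ mm⁴

Break the section into simple shapes (no overlaps), measuring from the bottom-left corner of the bounding box.
Web: 18 × 270, A = 4 860 mm², y = 135 mm, Ī = 29 524 500 mm⁴.
Top flange (beyond web): 42 × 20, A = 840 mm², y = 260 mm, Ī = 28 000 mm⁴.
Bottom flange (beyond web): 42 × 20, A = 840 mm², y = 10 mm, Ī = 28 000 mm⁴.
By symmetry the centroid is at mid-height, ȳ = 135 mm.
Transfer each piece to the horizontal axis through the centroid using Ī + A·d² with d = y − 135:
  web: d = 0 mm → contributes +29 524 500 mm⁴
  top flange (beyond web): d = 125 mm → contributes +13 153 000 mm⁴
  bottom flange (beyond web): d = -125 mm → contributes +13 153 000 mm⁴
Total I = 55 830 500 mm⁴.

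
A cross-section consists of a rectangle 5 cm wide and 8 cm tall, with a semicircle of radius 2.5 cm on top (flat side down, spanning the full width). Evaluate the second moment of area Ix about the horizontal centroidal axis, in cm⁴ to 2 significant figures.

Ix ≈ 420 cm⁴

Split into non-overlapping primitives; take the origin at the lower-left of the bounding box.
Rectangular body: 5 × 8, A = 40 cm², y = 4 cm, Ī = 213.3 cm⁴.
Semicircular cap: semicircle r = 2.5, A = 9.817 cm², y = 9.061 cm, Ī = 4.287 cm⁴.
Centroid: ȳ = ΣA·y / ΣA = 4.997 cm.
Transfer each piece to the horizontal centroidal axis using Ī + A·d² with d = y − 4.997:
  rectangular body: d = -0.9974 cm → contributes +253.1 cm⁴
  semicircular cap: d = 4.064 cm → contributes +166.4 cm⁴
Total I = 419.5 cm⁴.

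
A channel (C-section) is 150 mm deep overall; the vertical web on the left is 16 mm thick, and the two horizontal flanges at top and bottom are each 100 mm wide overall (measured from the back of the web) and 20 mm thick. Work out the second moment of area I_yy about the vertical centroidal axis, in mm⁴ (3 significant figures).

Split into non-overlapping primitives; take the origin at the lower-left of the bounding box.
Web: 16 × 150, A = 2 400 mm², x = 8 mm, Ī = 51 200 mm⁴.
Top flange (beyond web): 84 × 20, A = 1 680 mm², x = 58 mm, Ī = 987 840 mm⁴.
Bottom flange (beyond web): 84 × 20, A = 1 680 mm², x = 58 mm, Ī = 987 840 mm⁴.
Centroid: x̄ = ΣA·x / ΣA = 37.167 mm.
Transfer each piece to the vertical centroidal axis using Ī + A·d² with d = x − 37.167:
  web: d = -29.167 mm → contributes +2 092 867 mm⁴
  top flange (beyond web): d = 20.833 mm → contributes +1 717 007 mm⁴
  bottom flange (beyond web): d = 20.833 mm → contributes +1 717 007 mm⁴
Total I = 5 526 880 mm⁴.

I_yy ≈ 5.53 × 10⁶ mm⁴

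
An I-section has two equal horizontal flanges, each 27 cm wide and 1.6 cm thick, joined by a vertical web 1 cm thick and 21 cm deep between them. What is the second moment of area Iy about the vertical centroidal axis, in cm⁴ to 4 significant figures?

Iy ≈ 5251 cm⁴

Split into non-overlapping primitives; take the origin at the lower-left of the bounding box.
Bottom flange: 27 × 1.6, A = 43.2 cm², x = 13.5 cm, Ī = 2624.4 cm⁴.
Web: 1 × 21, A = 21 cm², x = 13.5 cm, Ī = 1.75 cm⁴.
Top flange: 27 × 1.6, A = 43.2 cm², x = 13.5 cm, Ī = 2624.4 cm⁴.
By symmetry the centroid is at mid-width, x̄ = 13.5 cm.
All pieces are centred on the vertical centroidal axis, so I = ΣĪ = 5250.55 cm⁴.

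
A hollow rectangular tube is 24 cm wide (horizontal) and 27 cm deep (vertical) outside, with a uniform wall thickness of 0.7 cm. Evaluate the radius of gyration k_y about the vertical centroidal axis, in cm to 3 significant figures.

Treat the section as a set of non-overlapping primitives; coordinates are from the bounding-box lower-left.
Outer rectangle: 24 × 27, A = 648 cm², x = 12 cm, Ī = 31 104 cm⁴.
Inner void (subtracted): 22.6 × 25.6, A = 578.56 cm², x = 12 cm, Ī = 24 625 cm⁴.
By symmetry the centroid is at mid-width, x̄ = 12 cm.
All pieces are centred on the vertical centroidal axis, so I = ΣĪ (holes subtracted) = 6478.6 cm⁴.
Radius of gyration: k = √(I/A) = √(6478.6 / 69.44) = 9.659 cm.

k_y ≈ 9.66 cm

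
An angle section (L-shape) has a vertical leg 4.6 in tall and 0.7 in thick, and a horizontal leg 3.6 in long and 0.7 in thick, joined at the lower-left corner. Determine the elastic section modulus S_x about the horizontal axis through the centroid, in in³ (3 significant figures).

Treat the section as a set of non-overlapping primitives; coordinates are from the bounding-box lower-left.
Vertical leg: 0.7 × 4.6, A = 3.22 in², y = 2.3 in, Ī = 5.6779 in⁴.
Horizontal leg (remainder): 2.9 × 0.7, A = 2.03 in², y = 0.35 in, Ī = 0.082892 in⁴.
Centroid: ȳ = ΣA·y / ΣA = 1.546 in.
Transfer each piece to the horizontal axis through the centroid using Ī + A·d² with d = y − 1.546:
  vertical leg: d = 0.754 in → contributes +7.5086 in⁴
  horizontal leg (remainder): d = -1.196 in → contributes +2.9866 in⁴
Total I = 10.495 in⁴.
Extreme fibre distance c = 3.054 in; S = I/c = 3.4365 in³.

S_x ≈ 3.44 in³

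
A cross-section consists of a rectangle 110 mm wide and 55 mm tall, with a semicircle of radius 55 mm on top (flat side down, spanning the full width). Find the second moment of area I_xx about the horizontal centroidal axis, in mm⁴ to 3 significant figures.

I_xx ≈ 9.41 × 10⁶ mm⁴

Break the section into simple shapes (no overlaps), measuring from the bottom-left corner of the bounding box.
Rectangular body: 110 × 55, A = 6 050 mm², y = 27.5 mm, Ī = 1 525 104 mm⁴.
Semicircular cap: semicircle r = 55, A = 4751.7 mm², y = 78.343 mm, Ī = 1 004 345 mm⁴.
Centroid: ȳ = ΣA·y / ΣA = 49.866 mm.
Transfer each piece to the horizontal centroidal axis using Ī + A·d² with d = y − 49.866:
  rectangular body: d = -22.366 mm → contributes +4 551 478 mm⁴
  semicircular cap: d = 28.477 mm → contributes +4 857 644 mm⁴
Total I = 9 409 122 mm⁴.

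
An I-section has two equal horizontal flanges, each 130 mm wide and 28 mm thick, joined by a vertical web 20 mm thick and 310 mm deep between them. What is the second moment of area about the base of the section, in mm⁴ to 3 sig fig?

I_base ≈ 7.09 × 10⁸ mm⁴

Treat the section as a set of non-overlapping primitives; coordinates are from the bounding-box lower-left.
Bottom flange: 130 × 28, A = 3 640 mm², y = 14 mm, Ī = 237 813 mm⁴.
Web: 20 × 310, A = 6 200 mm², y = 183 mm, Ī = 49 651 667 mm⁴.
Top flange: 130 × 28, A = 3 640 mm², y = 352 mm, Ī = 237 813 mm⁴.
Transfer each piece to the bottom edge using Ī + A·d² with d = y − 0:
  bottom flange: d = 14 mm → contributes +951 253 mm⁴
  web: d = 183 mm → contributes +257 283 467 mm⁴
  top flange: d = 352 mm → contributes +451 248 373 mm⁴
Total I = 709 483 093 mm⁴.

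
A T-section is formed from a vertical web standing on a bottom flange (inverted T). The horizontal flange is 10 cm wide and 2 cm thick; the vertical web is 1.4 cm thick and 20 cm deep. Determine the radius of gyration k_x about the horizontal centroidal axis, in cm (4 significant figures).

k_x ≈ 7.000 cm

Split into non-overlapping primitives; take the origin at the lower-left of the bounding box.
Flange: 10 × 2, A = 20 cm², y = 1 cm, Ī = 6.66667 cm⁴.
Web: 1.4 × 20, A = 28 cm², y = 12 cm, Ī = 933.333 cm⁴.
Centroid: ȳ = ΣA·y / ΣA = 7.41667 cm.
Transfer each piece to the horizontal centroidal axis using Ī + A·d² with d = y − 7.41667:
  flange: d = -6.41667 cm → contributes +830.139 cm⁴
  web: d = 4.58333 cm → contributes +1521.53 cm⁴
Total I = 2351.67 cm⁴.
Radius of gyration: k = √(I/A) = √(2351.67 / 48) = 6.9995 cm.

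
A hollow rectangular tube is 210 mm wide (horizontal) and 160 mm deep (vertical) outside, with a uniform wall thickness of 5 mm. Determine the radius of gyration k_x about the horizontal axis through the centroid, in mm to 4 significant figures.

k_x ≈ 65.47 mm

Treat the section as a set of non-overlapping primitives; coordinates are from the bounding-box lower-left.
Outer rectangle: 210 × 160, A = 33 600 mm², y = 80 mm, Ī = 71 680 000 mm⁴.
Inner void (subtracted): 200 × 150, A = 30 000 mm², y = 80 mm, Ī = 56 250 000 mm⁴.
By symmetry the centroid is at mid-height, ȳ = 80 mm.
All pieces are centred on the horizontal axis through the centroid, so I = ΣĪ (holes subtracted) = 15 430 000 mm⁴.
Radius of gyration: k = √(I/A) = √(15 430 000 / 3 600) = 65.4684 mm.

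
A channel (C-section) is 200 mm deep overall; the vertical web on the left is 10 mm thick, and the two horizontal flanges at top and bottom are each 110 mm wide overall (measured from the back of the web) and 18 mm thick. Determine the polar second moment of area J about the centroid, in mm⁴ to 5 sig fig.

J ≈ 4.3481 × 10⁷ mm⁴

Treat the section as a set of non-overlapping primitives; coordinates are from the bounding-box lower-left.
Web: 10 × 200, A = 2 000 mm², y = 100 mm, Ī = 6 666 667 mm⁴.
Top flange (beyond web): 100 × 18, A = 1 800 mm², y = 191 mm, Ī = 48 600 mm⁴.
Bottom flange (beyond web): 100 × 18, A = 1 800 mm², y = 9 mm, Ī = 48 600 mm⁴.
By symmetry the centroid is at mid-height, ȳ = 100 mm.
Transfer each piece to the centroidal x-axis using Ī + A·d² with d = y − 100:
  web: d = 0 mm → contributes +6 666 667 mm⁴
  top flange (beyond web): d = 91 mm → contributes +14 954 400 mm⁴
  bottom flange (beyond web): d = -91 mm → contributes +14 954 400 mm⁴
Total I = 36 575 467 mm⁴.
For the y-axis: x̄ = 40.35714 mm.
Repeating about the centroidal y-axis gives I_y = 6 905 952 mm⁴.
Polar second moment: J = I_x + I_y = 43 481 419 mm⁴.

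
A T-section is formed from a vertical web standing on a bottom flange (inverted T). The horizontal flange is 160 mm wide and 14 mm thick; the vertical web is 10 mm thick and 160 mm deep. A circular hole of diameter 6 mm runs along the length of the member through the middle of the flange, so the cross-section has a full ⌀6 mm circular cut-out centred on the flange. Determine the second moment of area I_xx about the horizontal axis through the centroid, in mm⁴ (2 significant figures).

Break the section into simple shapes (no overlaps), measuring from the bottom-left corner of the bounding box.
Flange: 160 × 14, A = 2 240 mm², y = 7 mm, Ī = 36 587 mm⁴.
Web: 10 × 160, A = 1 600 mm², y = 94 mm, Ī = 3 413 333 mm⁴.
Hole (subtracted): ⌀6, A = 28.27 mm², y = 7 mm, Ī = 63.62 mm⁴.
Centroid: ȳ = ΣA·y / ΣA = 43.52 mm.
Transfer each piece to the horizontal axis through the centroid using Ī + A·d² with d = y − 43.52:
  flange: d = -36.52 mm → contributes +3 023 917 mm⁴
  web: d = 50.48 mm → contributes +7 490 681 mm⁴
  hole: d = -36.52 mm → contributes −37 771 mm⁴
Total I = 10 476 827 mm⁴.

I_xx ≈ 1.0 × 10⁷ mm⁴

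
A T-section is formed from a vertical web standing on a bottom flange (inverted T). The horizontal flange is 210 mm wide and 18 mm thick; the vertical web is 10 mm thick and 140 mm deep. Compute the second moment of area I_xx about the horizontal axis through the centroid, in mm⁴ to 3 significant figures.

I_xx ≈ 8.76 × 10⁶ mm⁴

Break the section into simple shapes (no overlaps), measuring from the bottom-left corner of the bounding box.
Flange: 210 × 18, A = 3 780 mm², y = 9 mm, Ī = 102 060 mm⁴.
Web: 10 × 140, A = 1 400 mm², y = 88 mm, Ī = 2 286 667 mm⁴.
Centroid: ȳ = ΣA·y / ΣA = 30.351 mm.
Transfer each piece to the horizontal axis through the centroid using Ī + A·d² with d = y − 30.351:
  flange: d = -21.351 mm → contributes +1 825 287 mm⁴
  web: d = 57.649 mm → contributes +6 939 380 mm⁴
Total I = 8 764 667 mm⁴.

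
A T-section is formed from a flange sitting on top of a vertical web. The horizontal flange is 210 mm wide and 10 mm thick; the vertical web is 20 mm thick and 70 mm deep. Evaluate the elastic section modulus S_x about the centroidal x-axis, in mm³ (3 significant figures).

Decompose the section into non-overlapping parts with the origin at the bottom-left of its bounding rectangle.
Flange: 210 × 10, A = 2 100 mm², y = 75 mm, Ī = 17 500 mm⁴.
Web: 20 × 70, A = 1 400 mm², y = 35 mm, Ī = 571 667 mm⁴.
Centroid: ȳ = ΣA·y / ΣA = 59 mm.
Transfer each piece to the centroidal x-axis using Ī + A·d² with d = y − 59:
  flange: d = 16 mm → contributes +555 100 mm⁴
  web: d = -24 mm → contributes +1 378 067 mm⁴
Total I = 1 933 167 mm⁴.
Extreme fibre distance c = 59 mm; S = I/c = 32 766 mm³.

S_x ≈ 3.28 × 10⁴ mm³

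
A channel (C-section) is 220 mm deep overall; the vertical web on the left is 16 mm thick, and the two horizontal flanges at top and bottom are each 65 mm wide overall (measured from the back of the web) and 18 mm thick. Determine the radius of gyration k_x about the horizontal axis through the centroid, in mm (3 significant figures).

Break the section into simple shapes (no overlaps), measuring from the bottom-left corner of the bounding box.
Web: 16 × 220, A = 3 520 mm², y = 110 mm, Ī = 14 197 333 mm⁴.
Top flange (beyond web): 49 × 18, A = 882 mm², y = 211 mm, Ī = 23 814 mm⁴.
Bottom flange (beyond web): 49 × 18, A = 882 mm², y = 9 mm, Ī = 23 814 mm⁴.
By symmetry the centroid is at mid-height, ȳ = 110 mm.
Transfer each piece to the horizontal axis through the centroid using Ī + A·d² with d = y − 110:
  web: d = 0 mm → contributes +14 197 333 mm⁴
  top flange (beyond web): d = 101 mm → contributes +9 021 096 mm⁴
  bottom flange (beyond web): d = -101 mm → contributes +9 021 096 mm⁴
Total I = 32 239 525 mm⁴.
Radius of gyration: k = √(I/A) = √(32 239 525 / 5 284) = 78.111 mm.

k_x ≈ 78.1 mm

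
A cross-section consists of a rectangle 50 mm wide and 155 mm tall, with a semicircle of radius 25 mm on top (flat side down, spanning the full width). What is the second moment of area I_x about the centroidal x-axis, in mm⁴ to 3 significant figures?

I_x ≈ 2.23 × 10⁷ mm⁴

Treat the section as a set of non-overlapping primitives; coordinates are from the bounding-box lower-left.
Rectangular body: 50 × 155, A = 7 750 mm², y = 77.5 mm, Ī = 15 516 146 mm⁴.
Semicircular cap: semicircle r = 25, A = 981.75 mm², y = 165.61 mm, Ī = 42 874 mm⁴.
Centroid: ȳ = ΣA·y / ΣA = 87.407 mm.
Transfer each piece to the centroidal x-axis using Ī + A·d² with d = y − 87.407:
  rectangular body: d = -9.9066 mm → contributes +16 276 740 mm⁴
  semicircular cap: d = 78.204 mm → contributes +6 047 066 mm⁴
Total I = 22 323 806 mm⁴.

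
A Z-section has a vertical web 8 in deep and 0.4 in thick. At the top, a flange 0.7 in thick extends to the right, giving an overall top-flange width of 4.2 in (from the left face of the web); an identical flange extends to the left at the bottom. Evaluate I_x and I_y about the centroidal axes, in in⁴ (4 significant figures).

Treat the section as a set of non-overlapping primitives; coordinates are from the bounding-box lower-left.
Web: 0.4 × 8, A = 3.2 in², y = 4 in, Ī = 17.0667 in⁴.
Top flange (beyond web): 3.8 × 0.7, A = 2.66 in², y = 7.65 in, Ī = 0.108617 in⁴.
Bottom flange (beyond web): 3.8 × 0.7, A = 2.66 in², y = 0.35 in, Ī = 0.108617 in⁴.
Centroid: ȳ = ΣA·y / ΣA = 4 in.
Transfer each piece to the centroidal x-axis using Ī + A·d² with d = y − 4:
  web: d = 0 in → contributes +17.0667 in⁴
  top flange (beyond web): d = 3.65 in → contributes +35.5465 in⁴
  bottom flange (beyond web): d = -3.65 in → contributes +35.5465 in⁴
Total I = 88.1596 in⁴.
For the y-axis: x̄ = 4 in.
Repeating about the centroidal y-axis gives I_y = 29.9056 in⁴.

I_x ≈ 88.16 in⁴, I_y ≈ 29.91 in⁴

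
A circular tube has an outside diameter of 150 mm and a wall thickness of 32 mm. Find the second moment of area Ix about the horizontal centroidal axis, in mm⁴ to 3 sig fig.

Treat the section as a set of non-overlapping primitives; coordinates are from the bounding-box lower-left.
Outer circle: ⌀150, A = 17 671 mm², y = 75 mm, Ī = 24 850 489 mm⁴.
Bore (subtracted): ⌀86, A = 5808.8 mm², y = 75 mm, Ī = 2 685 120 mm⁴.
By symmetry the centroid is at mid-height, ȳ = 75 mm.
All pieces are centred on the horizontal centroidal axis, so I = ΣĪ (holes subtracted) = 22 165 369 mm⁴.

Ix ≈ 2.22 × 10⁷ mm⁴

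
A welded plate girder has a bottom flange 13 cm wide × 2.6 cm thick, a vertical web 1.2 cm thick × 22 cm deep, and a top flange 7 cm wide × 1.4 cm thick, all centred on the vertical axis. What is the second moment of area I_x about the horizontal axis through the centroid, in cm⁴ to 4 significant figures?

Split into non-overlapping primitives; take the origin at the lower-left of the bounding box.
Bottom plate: 13 × 2.6, A = 33.8 cm², y = 1.3 cm, Ī = 19.0407 cm⁴.
Web plate: 1.2 × 22, A = 26.4 cm², y = 13.6 cm, Ī = 1064.8 cm⁴.
Top plate: 7 × 1.4, A = 9.8 cm², y = 25.3 cm, Ī = 1.60067 cm⁴.
Centroid: ȳ = ΣA·y / ΣA = 9.29886 cm.
Transfer each piece to the horizontal axis through the centroid using Ī + A·d² with d = y − 9.29886:
  bottom plate: d = -7.99886 cm → contributes +2181.62 cm⁴
  web plate: d = 4.30114 cm → contributes +1553.2 cm⁴
  top plate: d = 16.0011 cm → contributes +2510.76 cm⁴
Total I = 6245.58 cm⁴.

I_x ≈ 6246 cm⁴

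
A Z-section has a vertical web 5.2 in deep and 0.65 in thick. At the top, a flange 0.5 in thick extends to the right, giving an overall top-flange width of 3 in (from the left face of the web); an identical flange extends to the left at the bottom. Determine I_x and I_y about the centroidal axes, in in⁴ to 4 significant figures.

I_x ≈ 20.64 in⁴, I_y ≈ 6.488 in⁴

Split into non-overlapping primitives; take the origin at the lower-left of the bounding box.
Web: 0.65 × 5.2, A = 3.38 in², y = 2.6 in, Ī = 7.61627 in⁴.
Top flange (beyond web): 2.35 × 0.5, A = 1.175 in², y = 4.95 in, Ī = 0.0244792 in⁴.
Bottom flange (beyond web): 2.35 × 0.5, A = 1.175 in², y = 0.25 in, Ī = 0.0244792 in⁴.
Centroid: ȳ = ΣA·y / ΣA = 2.6 in.
Transfer each piece to the centroidal x-axis using Ī + A·d² with d = y − 2.6:
  web: d = 0 in → contributes +7.61627 in⁴
  top flange (beyond web): d = 2.35 in → contributes +6.51342 in⁴
  bottom flange (beyond web): d = -2.35 in → contributes +6.51342 in⁴
Total I = 20.6431 in⁴.
For the y-axis: x̄ = 2.675 in.
Repeating about the centroidal y-axis gives I_y = 6.48799 in⁴.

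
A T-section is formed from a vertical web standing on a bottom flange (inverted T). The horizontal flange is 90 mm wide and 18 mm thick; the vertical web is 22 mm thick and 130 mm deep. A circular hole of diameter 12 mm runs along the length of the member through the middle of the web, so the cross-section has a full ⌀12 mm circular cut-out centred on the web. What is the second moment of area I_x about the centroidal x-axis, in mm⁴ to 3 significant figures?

Split into non-overlapping primitives; take the origin at the lower-left of the bounding box.
Flange: 90 × 18, A = 1 620 mm², y = 9 mm, Ī = 43 740 mm⁴.
Web: 22 × 130, A = 2 860 mm², y = 83 mm, Ī = 4 027 833 mm⁴.
Hole (subtracted): ⌀12, A = 113.1 mm², y = 83 mm, Ī = 1017.9 mm⁴.
Centroid: ȳ = ΣA·y / ΣA = 55.548 mm.
Transfer each piece to the centroidal x-axis using Ī + A·d² with d = y − 55.548:
  flange: d = -46.548 mm → contributes +3 553 828 mm⁴
  web: d = 27.452 mm → contributes +6 183 157 mm⁴
  hole: d = 27.452 mm → contributes −86 249 mm⁴
Total I = 9 650 736 mm⁴.

I_x ≈ 9.65 × 10⁶ mm⁴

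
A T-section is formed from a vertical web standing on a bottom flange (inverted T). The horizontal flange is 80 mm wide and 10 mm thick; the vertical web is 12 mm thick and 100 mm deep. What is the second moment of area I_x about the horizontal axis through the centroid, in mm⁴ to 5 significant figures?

Treat the section as a set of non-overlapping primitives; coordinates are from the bounding-box lower-left.
Flange: 80 × 10, A = 800 mm², y = 5 mm, Ī = 6666.667 mm⁴.
Web: 12 × 100, A = 1 200 mm², y = 60 mm, Ī = 1 000 000 mm⁴.
Centroid: ȳ = ΣA·y / ΣA = 38 mm.
Transfer each piece to the horizontal axis through the centroid using Ī + A·d² with d = y − 38:
  flange: d = -33 mm → contributes +877866.7 mm⁴
  web: d = 22 mm → contributes +1 580 800 mm⁴
Total I = 2 458 667 mm⁴.

I_x ≈ 2.4587 × 10⁶ mm⁴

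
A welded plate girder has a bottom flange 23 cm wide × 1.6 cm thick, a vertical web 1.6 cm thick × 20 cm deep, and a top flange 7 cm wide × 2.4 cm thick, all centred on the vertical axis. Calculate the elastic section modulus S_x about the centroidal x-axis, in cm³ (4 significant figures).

Treat the section as a set of non-overlapping primitives; coordinates are from the bounding-box lower-left.
Bottom plate: 23 × 1.6, A = 36.8 cm², y = 0.8 cm, Ī = 7.85067 cm⁴.
Web plate: 1.6 × 20, A = 32 cm², y = 11.6 cm, Ī = 1066.67 cm⁴.
Top plate: 7 × 2.4, A = 16.8 cm², y = 22.8 cm, Ī = 8.064 cm⁴.
Centroid: ȳ = ΣA·y / ΣA = 9.15514 cm.
Transfer each piece to the centroidal x-axis using Ī + A·d² with d = y − 9.15514:
  bottom plate: d = -8.35514 cm → contributes +2576.8 cm⁴
  web plate: d = 2.44486 cm → contributes +1257.94 cm⁴
  top plate: d = 13.6449 cm → contributes +3135.92 cm⁴
Total I = 6970.67 cm⁴.
Extreme fibre distance c = 14.8449 cm; S = I/c = 469.568 cm³.

S_x ≈ 469.6 cm³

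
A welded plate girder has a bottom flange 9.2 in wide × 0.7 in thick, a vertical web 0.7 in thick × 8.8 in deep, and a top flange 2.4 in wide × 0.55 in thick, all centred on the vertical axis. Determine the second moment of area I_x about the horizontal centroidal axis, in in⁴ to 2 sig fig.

I_x ≈ 170 in⁴

Split into non-overlapping primitives; take the origin at the lower-left of the bounding box.
Bottom plate: 9.2 × 0.7, A = 6.44 in², y = 0.35 in, Ī = 0.263 in⁴.
Web plate: 0.7 × 8.8, A = 6.16 in², y = 5.1 in, Ī = 39.75 in⁴.
Top plate: 2.4 × 0.55, A = 1.32 in², y = 9.775 in, Ī = 0.03328 in⁴.
Centroid: ȳ = ΣA·y / ΣA = 3.346 in.
Transfer each piece to the horizontal centroidal axis using Ī + A·d² with d = y − 3.346:
  bottom plate: d = -2.996 in → contributes +58.06 in⁴
  web plate: d = 1.754 in → contributes +58.71 in⁴
  top plate: d = 6.429 in → contributes +54.6 in⁴
Total I = 171.4 in⁴.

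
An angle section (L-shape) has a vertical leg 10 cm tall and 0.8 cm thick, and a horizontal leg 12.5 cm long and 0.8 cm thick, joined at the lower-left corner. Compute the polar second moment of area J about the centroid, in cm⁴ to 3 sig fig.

Split into non-overlapping primitives; take the origin at the lower-left of the bounding box.
Vertical leg: 0.8 × 10, A = 8 cm², y = 5 cm, Ī = 66.667 cm⁴.
Horizontal leg (remainder): 11.7 × 0.8, A = 9.36 cm², y = 0.4 cm, Ī = 0.4992 cm⁴.
Centroid: ȳ = ΣA·y / ΣA = 2.5198 cm.
Transfer each piece to the centroidal x-axis using Ī + A·d² with d = y − 2.5198:
  vertical leg: d = 2.4802 cm → contributes +115.88 cm⁴
  horizontal leg (remainder): d = -2.1198 cm → contributes +42.559 cm⁴
Total I = 158.44 cm⁴.
For the y-axis: x̄ = 3.7698 cm.
Repeating about the centroidal y-axis gives I_y = 275.69 cm⁴.
Polar second moment: J = I_x + I_y = 434.13 cm⁴.

J ≈ 434 cm⁴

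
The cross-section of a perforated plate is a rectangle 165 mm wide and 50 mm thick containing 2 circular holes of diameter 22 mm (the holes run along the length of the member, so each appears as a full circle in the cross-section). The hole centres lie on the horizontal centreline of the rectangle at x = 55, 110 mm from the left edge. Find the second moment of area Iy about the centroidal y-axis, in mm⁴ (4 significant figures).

Break the section into simple shapes (no overlaps), measuring from the bottom-left corner of the bounding box.
Plate: 165 × 50, A = 8 250 mm², x = 82.5 mm, Ī = 18 717 188 mm⁴.
Hole 1 (subtracted): ⌀22, A = 380.133 mm², x = 55 mm, Ī = 11 499 mm⁴.
Hole 2 (subtracted): ⌀22, A = 380.133 mm², x = 110 mm, Ī = 11 499 mm⁴.
By symmetry the centroid is at mid-width, x̄ = 82.5 mm.
Transfer each piece to the centroidal y-axis using Ī + A·d² with d = x − 82.5:
  plate: d = 0 mm → contributes +18 717 188 mm⁴
  hole 1: d = -27.5 mm → contributes −298 974 mm⁴
  hole 2: d = 27.5 mm → contributes −298 974 mm⁴
Total I = 18 119 239 mm⁴.

Iy ≈ 1.812 × 10⁷ mm⁴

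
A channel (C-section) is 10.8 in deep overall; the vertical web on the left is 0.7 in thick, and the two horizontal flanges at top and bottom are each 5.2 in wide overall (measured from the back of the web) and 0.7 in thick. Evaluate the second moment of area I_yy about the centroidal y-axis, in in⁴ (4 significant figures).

I_yy ≈ 34.17 in⁴

Treat the section as a set of non-overlapping primitives; coordinates are from the bounding-box lower-left.
Web: 0.7 × 10.8, A = 7.56 in², x = 0.35 in, Ī = 0.3087 in⁴.
Top flange (beyond web): 4.5 × 0.7, A = 3.15 in², x = 2.95 in, Ī = 5.31563 in⁴.
Bottom flange (beyond web): 4.5 × 0.7, A = 3.15 in², x = 2.95 in, Ī = 5.31563 in⁴.
Centroid: x̄ = ΣA·x / ΣA = 1.53182 in.
Transfer each piece to the centroidal y-axis using Ī + A·d² with d = x − 1.53182:
  web: d = -1.18182 in → contributes +10.8677 in⁴
  top flange (beyond web): d = 1.41818 in → contributes +11.651 in⁴
  bottom flange (beyond web): d = 1.41818 in → contributes +11.651 in⁴
Total I = 34.1698 in⁴.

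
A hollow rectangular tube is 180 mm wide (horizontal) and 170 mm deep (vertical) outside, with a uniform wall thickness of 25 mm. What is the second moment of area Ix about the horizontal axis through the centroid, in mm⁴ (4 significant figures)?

Ix ≈ 5.498 × 10⁷ mm⁴

Treat the section as a set of non-overlapping primitives; coordinates are from the bounding-box lower-left.
Outer rectangle: 180 × 170, A = 30 600 mm², y = 85 mm, Ī = 73 695 000 mm⁴.
Inner void (subtracted): 130 × 120, A = 15 600 mm², y = 85 mm, Ī = 18 720 000 mm⁴.
By symmetry the centroid is at mid-height, ȳ = 85 mm.
All pieces are centred on the horizontal axis through the centroid, so I = ΣĪ (holes subtracted) = 54 975 000 mm⁴.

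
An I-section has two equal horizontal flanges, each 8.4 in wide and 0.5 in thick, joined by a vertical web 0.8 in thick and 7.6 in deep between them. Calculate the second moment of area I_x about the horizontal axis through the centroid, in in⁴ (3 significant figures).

I_x ≈ 167 in⁴

Treat the section as a set of non-overlapping primitives; coordinates are from the bounding-box lower-left.
Bottom flange: 8.4 × 0.5, A = 4.2 in², y = 0.25 in, Ī = 0.0875 in⁴.
Web: 0.8 × 7.6, A = 6.08 in², y = 4.3 in, Ī = 29.265 in⁴.
Top flange: 8.4 × 0.5, A = 4.2 in², y = 8.35 in, Ī = 0.0875 in⁴.
By symmetry the centroid is at mid-height, ȳ = 4.3 in.
Transfer each piece to the horizontal axis through the centroid using Ī + A·d² with d = y − 4.3:
  bottom flange: d = -4.05 in → contributes +68.978 in⁴
  web: d = 0 in → contributes +29.265 in⁴
  top flange: d = 4.05 in → contributes +68.978 in⁴
Total I = 167.22 in⁴.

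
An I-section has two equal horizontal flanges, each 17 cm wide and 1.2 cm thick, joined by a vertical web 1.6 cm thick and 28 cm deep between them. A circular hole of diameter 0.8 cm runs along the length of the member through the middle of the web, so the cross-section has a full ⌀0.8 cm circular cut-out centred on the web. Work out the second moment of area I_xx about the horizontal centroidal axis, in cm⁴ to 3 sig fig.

Split into non-overlapping primitives; take the origin at the lower-left of the bounding box.
Bottom flange: 17 × 1.2, A = 20.4 cm², y = 0.6 cm, Ī = 2.448 cm⁴.
Web: 1.6 × 28, A = 44.8 cm², y = 15.2 cm, Ī = 2926.9 cm⁴.
Top flange: 17 × 1.2, A = 20.4 cm², y = 29.8 cm, Ī = 2.448 cm⁴.
Hole (subtracted): ⌀0.8, A = 0.50265 cm², y = 15.2 cm, Ī = 0.020106 cm⁴.
By symmetry the centroid is at mid-height, ȳ = 15.2 cm.
Transfer each piece to the horizontal centroidal axis using Ī + A·d² with d = y − 15.2:
  bottom flange: d = -14.6 cm → contributes +4350.9 cm⁴
  web: d = 0 cm → contributes +2926.9 cm⁴
  top flange: d = 14.6 cm → contributes +4350.9 cm⁴
  hole: d = 0 cm → contributes −0.020106 cm⁴
Total I = 11 629 cm⁴.

I_xx ≈ 1.16 × 10⁴ cm⁴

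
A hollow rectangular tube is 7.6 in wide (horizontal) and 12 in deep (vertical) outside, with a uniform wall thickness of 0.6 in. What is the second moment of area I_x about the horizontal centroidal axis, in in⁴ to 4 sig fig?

I_x ≈ 422.6 in⁴

Decompose the section into non-overlapping parts with the origin at the bottom-left of its bounding rectangle.
Outer rectangle: 7.6 × 12, A = 91.2 in², y = 6 in, Ī = 1094.4 in⁴.
Inner void (subtracted): 6.4 × 10.8, A = 69.12 in², y = 6 in, Ī = 671.846 in⁴.
By symmetry the centroid is at mid-height, ȳ = 6 in.
All pieces are centred on the horizontal centroidal axis, so I = ΣĪ (holes subtracted) = 422.554 in⁴.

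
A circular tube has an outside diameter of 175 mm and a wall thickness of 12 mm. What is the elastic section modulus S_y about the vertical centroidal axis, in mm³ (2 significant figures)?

S_y ≈ 2.3 × 10⁵ mm³

Break the section into simple shapes (no overlaps), measuring from the bottom-left corner of the bounding box.
Outer circle: ⌀175, A = 24 053 mm², x = 87.5 mm, Ī = 46 038 598 mm⁴.
Bore (subtracted): ⌀151, A = 17 908 mm², x = 87.5 mm, Ī = 25 519 825 mm⁴.
By symmetry the centroid is at mid-width, x̄ = 87.5 mm.
All pieces are centred on the vertical centroidal axis, so I = ΣĪ (holes subtracted) = 20 518 774 mm⁴.
Extreme fibre distance c = 87.5 mm; S = I/c = 234 500 mm³.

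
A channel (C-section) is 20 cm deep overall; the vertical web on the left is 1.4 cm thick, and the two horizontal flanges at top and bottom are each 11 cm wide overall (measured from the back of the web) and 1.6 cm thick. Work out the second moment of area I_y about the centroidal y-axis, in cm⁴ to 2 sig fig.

I_y ≈ 680 cm⁴

Break the section into simple shapes (no overlaps), measuring from the bottom-left corner of the bounding box.
Web: 1.4 × 20, A = 28 cm², x = 0.7 cm, Ī = 4.573 cm⁴.
Top flange (beyond web): 9.6 × 1.6, A = 15.36 cm², x = 6.2 cm, Ī = 118 cm⁴.
Bottom flange (beyond web): 9.6 × 1.6, A = 15.36 cm², x = 6.2 cm, Ī = 118 cm⁴.
Centroid: x̄ = ΣA·x / ΣA = 3.577 cm.
Transfer each piece to the centroidal y-axis using Ī + A·d² with d = x − 3.577:
  web: d = -2.877 cm → contributes +236.4 cm⁴
  top flange (beyond web): d = 2.623 cm → contributes +223.6 cm⁴
  bottom flange (beyond web): d = 2.623 cm → contributes +223.6 cm⁴
Total I = 683.6 cm⁴.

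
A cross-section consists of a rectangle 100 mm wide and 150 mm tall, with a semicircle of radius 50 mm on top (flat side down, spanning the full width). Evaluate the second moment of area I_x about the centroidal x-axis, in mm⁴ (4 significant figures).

Treat the section as a set of non-overlapping primitives; coordinates are from the bounding-box lower-left.
Rectangular body: 100 × 150, A = 15 000 mm², y = 75 mm, Ī = 28 125 000 mm⁴.
Semicircular cap: semicircle r = 50, A = 3926.99 mm², y = 171.221 mm, Ī = 685 981 mm⁴.
Centroid: ȳ = ΣA·y / ΣA = 94.964 mm.
Transfer each piece to the centroidal x-axis using Ī + A·d² with d = y − 94.964:
  rectangular body: d = -19.964 mm → contributes +34 103 394 mm⁴
  semicircular cap: d = 76.2567 mm → contributes +23 521 764 mm⁴
Total I = 57 625 159 mm⁴.

I_x ≈ 5.763 × 10⁷ mm⁴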